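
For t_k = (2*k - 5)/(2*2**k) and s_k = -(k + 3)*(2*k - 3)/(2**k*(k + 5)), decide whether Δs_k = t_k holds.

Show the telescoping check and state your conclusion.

s_(k+1) = -(k + 4)*(2*k - 1)/(2*2**k*(k + 6))
s_(k+1) − s_k = (2*k**3 + 13*k**2 - 13*k - 88)/(2*2**k*(k**2 + 11*k + 30))
(s_(k+1) − s_k) − t_k = (-2*k**2 - 9*k + 31)/(2**k*(k**2 + 11*k + 30))

Invalid: residual (-2*k**2 - 9*k + 31)/(2**k*(k**2 + 11*k + 30)) ≠ 0.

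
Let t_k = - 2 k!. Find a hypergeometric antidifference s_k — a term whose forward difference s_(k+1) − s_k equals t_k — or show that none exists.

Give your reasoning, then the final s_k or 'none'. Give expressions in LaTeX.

none (Gosper's algorithm certifies no s_k)

r(k) = k + 1 after simplifying.
A = k + 1, B = 1, C = 1.
Need (k + 1)·f(k+1) − (1)·f(k) = 1.
d = -1 from the (1,0,0) case.
deg f ≤ -1 is impossible — no certificate.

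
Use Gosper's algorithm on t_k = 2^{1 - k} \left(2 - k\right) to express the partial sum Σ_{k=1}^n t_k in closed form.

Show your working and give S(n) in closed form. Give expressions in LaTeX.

S(n) = 2^{1 - n} n

The ratio is (k - 1)/(2*(k - 2)).
Factor: A=1/2; B=1; C=k - 2.
Key eq: (1/2)·f(k+1) = (1)·f(k) + (k - 2).
deg f ≤ 1 (via 0,0,1).
Coefficient equations give f(k) = -2*(k - 1).
So s_k = (B(k−1)f/C)·t_k = (-2*(k - 1)/(k - 2))·t_k = 2**(2 - k)*(k - 1).
Δs = 2**(1 - k)*(2 - k), as required.
Telescope: S(n) = s_(n+1) − s_(1) = 2**(1 - n)*n − (0) = 2**(1 - n)*n.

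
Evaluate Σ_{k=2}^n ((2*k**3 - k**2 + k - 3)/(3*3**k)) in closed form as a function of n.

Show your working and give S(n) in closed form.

The ratio is (k + 2*(k + 1)**3 - (k + 1)**2 - 2)/(3*(2*k**3 - k**2 + k - 3)).
So A=1/3 and B=1, with C=k**3 - k**2/2 + k/2 - 3/2.
f must satisfy (1/3)·f(k+1) − (1)·f(k) = k**3 - k**2/2 + k/2 - 3/2.
From deg A=0, deg B=0, deg C=3: d=3.
Solve for f: f(k) = -3*(k**3 + k**2 + 3*k + 1)/2 (degree 3 ≤ 3).
Then R = B(k−1)f/C = -3*(k**3 + k**2 + 3*k + 1)/(2*k**3 - k**2 + k - 3), so s_k = R(k)·t_k = (-k**3 - k**2 - 3*k - 1)/3**k.
s_(k+1) − s_k = (2*k**3 - k**2 + k - 3)/(3*3**k) = t_k.
s_(n+1) = 3**(-n - 1)*(-n**3 - 4*n**2 - 8*n - 6) and s_(2) = -19/9, so S(n) = 3**(-n - 2)*(19*3**n - 3*n**3 - 12*n**2 - 24*n - 18).

S(n) = 3**(-n - 2)*(19*3**n - 3*n**3 - 12*n**2 - 24*n - 18)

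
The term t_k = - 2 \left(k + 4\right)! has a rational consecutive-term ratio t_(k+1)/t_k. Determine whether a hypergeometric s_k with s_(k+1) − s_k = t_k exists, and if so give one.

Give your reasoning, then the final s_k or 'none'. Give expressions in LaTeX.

Step 1: r(k) = k + 5.
Gosper form: A/B · C(k+1)/C(k) with A=k + 5, B=1, C=1.
Need (k + 5)·f(k+1) − (1)·f(k) = 1.
From deg A=1, deg B=0, deg C=0: d=-1.
d = -1 < 0 ⇒ no nonzero polynomial f; not summable.

no hypergeometric antidifference exists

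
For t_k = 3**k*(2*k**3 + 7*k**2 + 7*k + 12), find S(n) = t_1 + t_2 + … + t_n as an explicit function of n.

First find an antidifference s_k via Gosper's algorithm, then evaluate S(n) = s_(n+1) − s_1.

S(n) = 3*3**n*n**3 + 6*3**n*n**2 + 9*3**n*n + 15*3**n - 15

r(k) = 3*(2*k**3 + 13*k**2 + 27*k + 28)/(2*k**3 + 7*k**2 + 7*k + 12) after simplifying.
Gosper form: A/B · C(k+1)/C(k) with A=3, B=1, C=k**3 + 7*k**2/2 + 7*k/2 + 6.
f must satisfy (3)·f(k+1) − (1)·f(k) = k**3 + 7*k**2/2 + 7*k/2 + 6.
Bound: deg f ≤ 3.
A polynomial solution: f(k) = (k**3 - k**2 + 2*k + 3)/2.
Then R = B(k−1)f/C = (k**3 - k**2 + 2*k + 3)/((k + 3)*(2*k**2 + k + 4)), so s_k = R(k)·t_k = 3**k*(k**3 - k**2 + 2*k + 3).
Δs = 3**k*(2*k**3 + 7*k**2 + 7*k + 12), as required.
s_(n+1) = 3**(n + 1)*(n**3 + 2*n**2 + 3*n + 5) and s_(1) = 15, so S(n) = 3*3**n*n**3 + 6*3**n*n**2 + 9*3**n*n + 15*3**n - 15.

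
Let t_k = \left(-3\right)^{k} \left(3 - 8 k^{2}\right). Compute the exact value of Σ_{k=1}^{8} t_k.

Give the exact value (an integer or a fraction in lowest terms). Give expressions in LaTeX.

Σ = -2657208

Ratio r(k) = 3*(3 - 8*(k + 1)**2)/(8*k**2 - 3).
Factor: A=-3; B=1; C=k**2 - 3/8.
Key eq: (-3)·f(k+1) = (1)·f(k) + (k**2 - 3/8).
deg f ≤ 2 (via 0,0,2).
A polynomial solution: f(k) = -k*(2*k - 3)/8.
Then R = B(k−1)f/C = -k*(2*k - 3)/(8*k**2 - 3), so s_k = R(k)·t_k = (-3)**k*k*(2*k - 3).
Verify: (-3)**k*(3 - 8*k**2) matches t_k.
Sum = s_(9) − s_(1); s_(9) = -2657205, s_(1) = 3 ⇒ -2657208.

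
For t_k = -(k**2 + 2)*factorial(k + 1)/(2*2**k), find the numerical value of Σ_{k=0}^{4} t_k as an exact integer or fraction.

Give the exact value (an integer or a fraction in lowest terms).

r(k) = (k + 2)*((k + 1)**2 + 2)/(2*(k**2 + 2)) after simplifying.
A = k/2 + 1, B = 1, C = k**2 + 2.
Need (k/2 + 1)·f(k+1) − (1)·f(k) = k**2 + 2.
Bound: deg f ≤ 1.
Coefficient equations give f(k) = 2*(k - 1).
R(k) = B(k−1)·f(k)/C(k) = 2*(k - 1)/(k**2 + 2); s_k = R·t_k = -(k - 1)*factorial(k + 1)/2**k.
Δs = -(k**2 + 2)*factorial(k + 1)/(2*2**k), as required.
Telescoping: Σ = s_(5) − s_(0) = -90 − (1) = -91.

Σ = -91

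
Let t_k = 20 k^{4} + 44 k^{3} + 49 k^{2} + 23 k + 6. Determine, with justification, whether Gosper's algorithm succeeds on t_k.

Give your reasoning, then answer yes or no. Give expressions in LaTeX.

Compute t_(k+1)/t_k: get (20*k**4 + 124*k**3 + 301*k**2 + 333*k + 142)/(20*k**4 + 44*k**3 + 49*k**2 + 23*k + 6).
So A=1 and B=1, with C=k**4 + 11*k**3/5 + 49*k**2/20 + 23*k/20 + 3/10.
Need (1)·f(k+1) − (1)·f(k) = k**4 + 11*k**3/5 + 49*k**2/20 + 23*k/20 + 3/10.
d = 5 from the (0,0,4) case.
Coefficient equations give f(k) = k*(4*k**4 + k**3 + k**2 - 2*k + 2)/20.
R(k) = B(k−1)·f(k)/C(k) = k*(4*k**4 + k**3 + k**2 - 2*k + 2)/(20*k**4 + 44*k**3 + 49*k**2 + 23*k + 6); s_k = R·t_k = k*(4*k**4 + k**3 + k**2 - 2*k + 2).
Check: Δs_k = 20*k**4 + 44*k**3 + 49*k**2 + 23*k + 6. ✓

Yes. s_k = k \left(4 k^{4} + k^{3} + k^{2} - 2 k + 2\right).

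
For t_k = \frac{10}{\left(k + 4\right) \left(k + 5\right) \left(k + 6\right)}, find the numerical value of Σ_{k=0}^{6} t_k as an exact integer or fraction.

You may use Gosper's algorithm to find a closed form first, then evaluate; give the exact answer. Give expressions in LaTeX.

Σ = 7/33

Ratio r(k) = (k + 4)/(k + 7).
So A=k + 4 and B=k + 7, with C=1.
f must satisfy (k + 4)·f(k+1) − (k + 6)·f(k) = 1.
From deg A=1, deg B=1, deg C=0: d=2.
Solve for f: f(k) = k*(k + 9)/40 (degree 2 ≤ 2).
Get s_k = R·t_k = k*(k + 9)/(4*(k + 4)*(k + 5)) with R(k) = B(k−1)f(k)/C(k) = k*(k + 6)*(k + 9)/40.
Verify: 10/(k**3 + 15*k**2 + 74*k + 120) matches t_k.
Σ_(k=0)^(6) t_k = s_(7) − s_(0) = 7/33 − (0) = 7/33.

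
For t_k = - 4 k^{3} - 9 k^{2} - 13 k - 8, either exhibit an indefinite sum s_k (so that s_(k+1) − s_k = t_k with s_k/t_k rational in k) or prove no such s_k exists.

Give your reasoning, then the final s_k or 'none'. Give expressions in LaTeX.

s_k = k \left(- k^{3} - k^{2} - 3 k - 3\right)

The ratio is (4*k**3 + 21*k**2 + 43*k + 34)/(4*k**3 + 9*k**2 + 13*k + 8).
Normal form (A,B,C) = (1, 1, k**3 + 9*k**2/4 + 13*k/4 + 2).
Need (1)·f(k+1) − (1)·f(k) = k**3 + 9*k**2/4 + 13*k/4 + 2.
From deg A=0, deg B=0, deg C=3: d=4.
A polynomial solution: f(k) = k*(k + 1)*(k**2 + 3)/4.
Then R = B(k−1)f/C = k*(k**2 + 3)/(4*k**2 + 5*k + 8), so s_k = R(k)·t_k = k*(-k**3 - k**2 - 3*k - 3).
Check: Δs_k = -4*k**3 - 9*k**2 - 13*k - 8. ✓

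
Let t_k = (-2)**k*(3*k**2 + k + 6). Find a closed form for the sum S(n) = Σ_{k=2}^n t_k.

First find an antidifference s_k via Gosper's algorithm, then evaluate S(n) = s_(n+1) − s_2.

The ratio is 2*(-3*k**2 - 7*k - 10)/(3*k**2 + k + 6).
A = -2, B = 1, C = k**2 + k/3 + 2.
Key eq: (-2)·f(k+1) = (1)·f(k) + (k**2 + k/3 + 2).
Bound: deg f ≤ 2.
A polynomial solution: f(k) = -(k**2 - k + 2)/3.
Certificate R = B(k−1)f/C = -(k**2 - k + 2)/(3*k**2 + k + 6) gives s_k = (-2)**k*(-k**2 + k - 2).
Δs = (-2)**k*(3*k**2 + k + 6), as required.
s_(n+1) = 2*(-2)**n*(n**2 + n + 2) and s_(2) = -16, so S(n) = 2*(-2)**n*n**2 + 2*(-2)**n*n + 4*(-2)**n + 16.

S(n) = 2*(-2)**n*n**2 + 2*(-2)**n*n + 4*(-2)**n + 16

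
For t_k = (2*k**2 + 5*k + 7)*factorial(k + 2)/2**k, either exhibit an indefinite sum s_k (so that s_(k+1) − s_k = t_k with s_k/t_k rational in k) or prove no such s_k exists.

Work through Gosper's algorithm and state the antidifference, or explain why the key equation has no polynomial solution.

s_k = 2**(1 - k)*(2*k + 1)*factorial(k + 2)

The ratio is (k + 3)*(5*k + 2*(k + 1)**2 + 12)/(2*(2*k**2 + 5*k + 7)).
Normal form (A,B,C) = (k/2 + 3/2, 1, k**2 + 5*k/2 + 7/2).
Set up (k/2 + 3/2)·f(k+1) − (1)·f(k) − (k**2 + 5*k/2 + 7/2) = 0.
deg f ≤ 1 (via 1,0,2).
A polynomial solution: f(k) = 2*k + 1.
Then R = B(k−1)f/C = 2*(2*k + 1)/(2*k**2 + 5*k + 7), so s_k = R(k)·t_k = 2**(1 - k)*(2*k + 1)*factorial(k + 2).
Check: Δs_k = (2*k**2 + 5*k + 7)*factorial(k + 2)/2**k. ✓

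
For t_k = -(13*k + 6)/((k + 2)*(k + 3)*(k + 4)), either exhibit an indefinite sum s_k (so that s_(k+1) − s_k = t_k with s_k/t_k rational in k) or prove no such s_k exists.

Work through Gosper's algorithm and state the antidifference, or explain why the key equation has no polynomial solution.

s_k = k*(-8*k - 1)/(3*(k + 2)*(k + 3))

Compute t_(k+1)/t_k: get (k + 2)*(13*k + 19)/((k + 5)*(13*k + 6)).
A = k + 2, B = k + 5, C = k + 6/13.
f must satisfy (k + 2)·f(k+1) − (k + 4)·f(k) = k + 6/13.
Degrees (1,1,1) ⇒ d ≤ 2.
Solving with deg f ≤ 2: f(k) = k*(8*k + 1)/39.
So s_k = (B(k−1)f/C)·t_k = (k*(k + 4)*(8*k + 1)/(3*(13*k + 6)))·t_k = k*(-8*k - 1)/(3*(k + 2)*(k + 3)).
Δs = (-13*k - 6)/(k**3 + 9*k**2 + 26*k + 24), as required.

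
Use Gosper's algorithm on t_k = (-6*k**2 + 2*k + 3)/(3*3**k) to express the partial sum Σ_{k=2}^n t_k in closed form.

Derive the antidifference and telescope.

S(n) = 3**(-n - 2)*(-17*3**n + 9*n**2 + 24*n + 18)

t_(k+1)/t_k = (6*k**2 + 10*k + 1)/(3*(6*k**2 - 2*k - 3)).
So A=1/3 and B=1, with C=k**2 - k/3 - 1/2.
Need (1/3)·f(k+1) − (1)·f(k) = k**2 - k/3 - 1/2.
d = 2 from the (0,0,2) case.
A polynomial solution: f(k) = -(3*k**2 + 2*k + 1)/2.
Certificate R = B(k−1)f/C = -3*(3*k**2 + 2*k + 1)/(6*k**2 - 2*k - 3) gives s_k = (3*k**2 + 2*k + 1)/3**k.
Check: Δs_k = (-6*k**2 + 2*k + 3)/(3*3**k). ✓
s_(n+1) = 3**(-n - 1)*(3*n**2 + 8*n + 6) and s_(2) = 17/9, so S(n) = 3**(-n - 2)*(-17*3**n + 9*n**2 + 24*n + 18).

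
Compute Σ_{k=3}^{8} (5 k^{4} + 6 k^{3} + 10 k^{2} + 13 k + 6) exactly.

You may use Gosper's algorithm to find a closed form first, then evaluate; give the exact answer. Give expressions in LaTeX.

Σ = 53952

Step 1: r(k) = (5*k**4 + 26*k**3 + 58*k**2 + 71*k + 40)/(5*k**4 + 6*k**3 + 10*k**2 + 13*k + 6).
Factor: A=1; B=1; C=k**4 + 6*k**3/5 + 2*k**2 + 13*k/5 + 6/5.
Key eq: (1)·f(k+1) = (1)·f(k) + (k**4 + 6*k**3/5 + 2*k**2 + 13*k/5 + 6/5).
deg f ≤ 5 (via 0,0,4).
Solving with deg f ≤ 5: f(k) = k*(k**4 - k**3 + 2*k**2 + 3*k + 1)/5.
Get s_k = R·t_k = k*(k**4 - k**3 + 2*k**2 + 3*k + 1) with R(k) = B(k−1)f(k)/C(k) = k*(k**4 - k**3 + 2*k**2 + 3*k + 1)/(5*k**4 + 6*k**3 + 10*k**2 + 13*k + 6).
Check: Δs_k = 5*k**4 + 6*k**3 + 10*k**2 + 13*k + 6. ✓
Evaluate s at k=9 and k=3: 54198 and 246; difference 53952.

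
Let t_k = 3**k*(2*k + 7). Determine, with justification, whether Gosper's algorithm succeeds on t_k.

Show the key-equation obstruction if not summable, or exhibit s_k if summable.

Yes. s_k = 3**k*(k + 2).

Step 1: r(k) = 3*(2*k + 9)/(2*k + 7).
A = 3, B = 1, C = k + 7/2.
f must satisfy (3)·f(k+1) − (1)·f(k) = k + 7/2.
From deg A=0, deg B=0, deg C=1: d=1.
Solve for f: f(k) = (k + 2)/2 (degree 1 ≤ 1).
Certificate R = B(k−1)f/C = (k + 2)/(2*k + 7) gives s_k = 3**k*(k + 2).
s_(k+1) − s_k = 3**k*(2*k + 7) = t_k.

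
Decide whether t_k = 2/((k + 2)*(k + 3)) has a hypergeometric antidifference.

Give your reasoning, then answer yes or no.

Ratio r(k) = (k + 2)/(k + 4).
Take A(k)=k + 2, B(k)=k + 4, C(k)=1.
Solve (k + 2)·f(k+1) − (k + 3)·f(k) = 1.
Degrees (1,1,0) ⇒ d ≤ 1.
Solve for f: f(k) = k/2 (degree 1 ≤ 1).
Certificate R = B(k−1)f/C = k*(k + 3)/2 gives s_k = k/(k + 2).
Δs = 2/(k**2 + 5*k + 6), as required.

Yes. s_k = k/(k + 2).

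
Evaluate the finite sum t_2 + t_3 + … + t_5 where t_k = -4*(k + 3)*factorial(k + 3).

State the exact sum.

Σ = -1451040

Step 1: r(k) = (k + 4)**2/(k + 3).
Gosper form: A/B · C(k+1)/C(k) with A=k + 4, B=1, C=k + 3.
Need (k + 4)·f(k+1) − (1)·f(k) = k + 3.
From deg A=1, deg B=0, deg C=1: d=0.
Solving with deg f ≤ 0: f(k) = 1.
Then R = B(k−1)f/C = 1/(k + 3), so s_k = R(k)·t_k = -4*factorial(k + 3).
Check: Δs_k = -4*(k + 3)*factorial(k + 3). ✓
Σ_(k=2)^(5) t_k = s_(6) − s_(2) = -1451520 − (-480) = -1451040.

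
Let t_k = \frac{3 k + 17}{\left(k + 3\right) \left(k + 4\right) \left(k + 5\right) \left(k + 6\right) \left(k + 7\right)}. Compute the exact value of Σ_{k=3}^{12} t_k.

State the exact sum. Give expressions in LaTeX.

Compute t_(k+1)/t_k: get (k + 3)*(3*k + 20)/((k + 8)*(3*k + 17)).
Take A(k)=k + 3, B(k)=k + 8, C(k)=k + 17/3.
f must satisfy (k + 3)·f(k+1) − (k + 7)·f(k) = k + 17/3.
Degrees (1,1,1) ⇒ d ≤ 4.
Coefficient equations give f(k) = k*(k + 5)*(k**2 + 13*k + 54)/216.
Get s_k = R·t_k = k*(k**2 + 13*k + 54)/(72*(k**3 + 13*k**2 + 54*k + 72)) with R(k) = B(k−1)f(k)/C(k) = k*(k + 5)*(k + 7)*(k**2 + 13*k + 54)/(72*(3*k + 17)).
Δs = (3*k + 17)/(k**5 + 25*k**4 + 245*k**3 + 1175*k**2 + 2754*k + 2520), as required.
Σ_(k=3)^(12) t_k = s_(13) − s_(3) = 637/46512 − (17/1512) = 2395/976752.

Σ = 2395/976752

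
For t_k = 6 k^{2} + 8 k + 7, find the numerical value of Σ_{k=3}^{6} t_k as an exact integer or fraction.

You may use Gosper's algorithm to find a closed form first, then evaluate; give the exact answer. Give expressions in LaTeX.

r(k) = (6*k**2 + 20*k + 21)/(6*k**2 + 8*k + 7) after simplifying.
Factor: A=1; B=1; C=k**2 + 4*k/3 + 7/6.
Key eq: (1)·f(k+1) = (1)·f(k) + (k**2 + 4*k/3 + 7/6).
d = 3 from the (0,0,2) case.
Coefficient equations give f(k) = k*(2*k**2 + k + 4)/6.
Certificate R = B(k−1)f/C = k*(2*k**2 + k + 4)/(6*k**2 + 8*k + 7) gives s_k = k*(2*k**2 + k + 4).
Check: Δs_k = 6*k**2 + 8*k + 7. ✓
Telescoping: Σ = s_(7) − s_(3) = 763 − (75) = 688.

Σ = 688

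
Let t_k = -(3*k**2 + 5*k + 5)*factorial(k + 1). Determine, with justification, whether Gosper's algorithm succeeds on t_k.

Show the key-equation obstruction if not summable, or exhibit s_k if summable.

Ratio r(k) = (k + 2)*(5*k + 3*(k + 1)**2 + 10)/(3*k**2 + 5*k + 5).
Factor: A=k + 2; B=1; C=k**2 + 5*k/3 + 5/3.
Set up (k + 2)·f(k+1) − (1)·f(k) − (k**2 + 5*k/3 + 5/3) = 0.
From deg A=1, deg B=0, deg C=2: d=1.
A polynomial solution: f(k) = (3*k - 1)/3.
R(k) = B(k−1)·f(k)/C(k) = (3*k - 1)/(3*k**2 + 5*k + 5); s_k = R·t_k = -(3*k - 1)*factorial(k + 1).
Verify: -(3*k**2 + 5*k + 5)*factorial(k + 1) matches t_k.

Yes. s_k = -(3*k - 1)*factorial(k + 1).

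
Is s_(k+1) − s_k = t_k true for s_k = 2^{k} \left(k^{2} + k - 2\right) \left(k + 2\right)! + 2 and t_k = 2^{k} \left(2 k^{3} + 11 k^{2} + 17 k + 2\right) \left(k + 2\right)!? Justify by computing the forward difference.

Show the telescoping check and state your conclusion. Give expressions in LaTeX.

s_(k+1) = 2**(k + 1)*(k + (k + 1)**2 - 1)*factorial(k + 3) + 2
s_(k+1) − s_k = 2**k*(2*k**3 + 11*k**2 + 17*k + 2)*factorial(k + 2)
(s_(k+1) − s_k) − t_k = 0

Valid — Δs_k = t_k.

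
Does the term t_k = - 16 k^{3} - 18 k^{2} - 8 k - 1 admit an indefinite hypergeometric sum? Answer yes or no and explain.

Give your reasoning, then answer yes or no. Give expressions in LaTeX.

Yes. s_k = k^{2} \left(- 4 k^{2} + 2 k + 1\right).

r(k) = (16*k**3 + 66*k**2 + 92*k + 43)/(16*k**3 + 18*k**2 + 8*k + 1) after simplifying.
Gosper form: A/B · C(k+1)/C(k) with A=1, B=1, C=k**3 + 9*k**2/8 + k/2 + 1/16.
Key eq: (1)·f(k+1) = (1)·f(k) + (k**3 + 9*k**2/8 + k/2 + 1/16).
Bound: deg f ≤ 4.
Match coefficients ⇒ f(k) = k**2*(4*k**2 - 2*k - 1)/16.
So s_k = (B(k−1)f/C)·t_k = (k**2*(4*k**2 - 2*k - 1)/(16*k**3 + 18*k**2 + 8*k + 1))·t_k = k**2*(-4*k**2 + 2*k + 1).
Δs = -16*k**3 - 18*k**2 - 8*k - 1, as required.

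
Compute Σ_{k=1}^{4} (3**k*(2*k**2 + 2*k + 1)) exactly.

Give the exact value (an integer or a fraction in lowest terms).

Step 1: r(k) = 3*(2*k**2 + 6*k + 5)/(2*k**2 + 2*k + 1).
Take A(k)=3, B(k)=1, C(k)=k**2 + k + 1/2.
Solve (3)·f(k+1) − (1)·f(k) = k**2 + k + 1/2.
deg f ≤ 2 (via 0,0,2).
Match coefficients ⇒ f(k) = (k**2 - 2*k + 2)/2.
R(k) = B(k−1)·f(k)/C(k) = (k**2 - 2*k + 2)/(2*k**2 + 2*k + 1); s_k = R·t_k = 3**k*(k**2 - 2*k + 2).
Δs = 3**k*(2*k**2 + 2*k + 1), as required.
Evaluate s at k=5 and k=1: 4131 and 3; difference 4128.

Σ = 4128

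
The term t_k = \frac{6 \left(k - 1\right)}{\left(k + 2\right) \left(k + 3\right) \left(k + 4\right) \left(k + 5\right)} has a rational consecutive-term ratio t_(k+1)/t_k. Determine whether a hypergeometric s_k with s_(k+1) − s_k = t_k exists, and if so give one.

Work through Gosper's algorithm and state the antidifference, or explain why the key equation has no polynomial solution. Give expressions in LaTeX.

s_k = - \frac{3 k}{\left(k + 2\right) \left(k + 3\right) \left(k + 4\right)}

t_(k+1)/t_k = k*(k + 2)/((k - 1)*(k + 6)).
Normal form (A,B,C) = (k + 2, k + 6, k - 1).
Key eq: (k + 2)·f(k+1) = (k + 5)·f(k) + (k - 1).
From deg A=1, deg B=1, deg C=1: d=3.
Coefficient equations give f(k) = -k/2.
So s_k = (B(k−1)f/C)·t_k = (-k*(k + 5)/(2*(k - 1)))·t_k = -3*k/((k + 2)*(k + 3)*(k + 4)).
s_(k+1) − s_k = 6*(k - 1)/(k**4 + 14*k**3 + 71*k**2 + 154*k + 120) = t_k.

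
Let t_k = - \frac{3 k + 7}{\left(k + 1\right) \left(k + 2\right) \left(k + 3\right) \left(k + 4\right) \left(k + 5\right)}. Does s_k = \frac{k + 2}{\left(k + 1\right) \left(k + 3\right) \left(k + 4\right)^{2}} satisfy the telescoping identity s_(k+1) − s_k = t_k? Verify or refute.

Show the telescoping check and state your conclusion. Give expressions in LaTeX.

Invalid: residual \frac{4 \left(2 k^{2} + 13 k + 19\right)}{k^{7} + 24 k^{6} + 240 k^{5} + 1290 k^{4} + 3999 k^{3} + 7086 k^{2} + 6560 k + 2400} ≠ 0.

s_(k+1) = (k + 3)/((k + 2)*(k + 4)*(k + 5)**2)
s_(k+1) − s_k = ((k + 1)*(k + 3)**2*(k + 4) - (k + 2)**2*(k + 5)**2)/((k + 1)*(k + 2)*(k + 3)*(k + 4)**2*(k + 5)**2)
(s_(k+1) − s_k) − t_k = 4*(2*k**2 + 13*k + 19)/(k**7 + 24*k**6 + 240*k**5 + 1290*k**4 + 3999*k**3 + 7086*k**2 + 6560*k + 2400)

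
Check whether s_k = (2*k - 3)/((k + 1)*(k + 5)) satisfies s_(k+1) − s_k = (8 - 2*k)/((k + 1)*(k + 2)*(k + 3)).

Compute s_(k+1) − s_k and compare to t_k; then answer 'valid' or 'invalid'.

s_(k+1) = (2*k - 1)/((k + 2)*(k + 6))
s_(k+1) − s_k = (-2*k**2 + 4*k + 31)/(k**4 + 14*k**3 + 65*k**2 + 112*k + 60)
(s_(k+1) − s_k) − t_k = 3*(4*k**2 + 5*k - 49)/(k**5 + 17*k**4 + 107*k**3 + 307*k**2 + 396*k + 180)

Invalid: residual 3*(4*k**2 + 5*k - 49)/(k**5 + 17*k**4 + 107*k**3 + 307*k**2 + 396*k + 180) ≠ 0.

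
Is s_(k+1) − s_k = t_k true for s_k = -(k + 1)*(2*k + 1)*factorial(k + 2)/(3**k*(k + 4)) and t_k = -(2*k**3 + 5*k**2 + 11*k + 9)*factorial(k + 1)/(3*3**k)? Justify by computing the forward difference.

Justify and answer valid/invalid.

s_(k+1) = -(k + 2)*(2*k + 3)*factorial(k + 3)/(3*3**k*(k + 5))
s_(k+1) − s_k = -(2*k**4 + 15*k**3 + 40*k**2 + 78*k + 57)*factorial(k + 2)/(3*3**k*(k + 4)*(k + 5))
(s_(k+1) − s_k) − t_k = 2*(2*k**4 + 13*k**3 + 25*k**2 + 44*k + 33)*factorial(k + 1)/(3*3**k*(k + 4)*(k + 5))

Invalid: residual 2*(2*k**4 + 13*k**3 + 25*k**2 + 44*k + 33)*factorial(k + 1)/(3*3**k*(k + 4)*(k + 5)) ≠ 0.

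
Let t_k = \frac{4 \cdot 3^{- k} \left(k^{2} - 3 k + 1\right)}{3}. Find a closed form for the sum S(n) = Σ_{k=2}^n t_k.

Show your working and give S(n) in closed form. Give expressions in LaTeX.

Ratio r(k) = (k**2 - k - 1)/(3*(k**2 - 3*k + 1)).
So A=1/3 and B=1, with C=k**2 - 3*k + 1.
Solve (1/3)·f(k+1) − (1)·f(k) = k**2 - 3*k + 1.
deg f ≤ 2 (via 0,0,2).
Coefficient equations give f(k) = -3*(2*k**2 - 4*k + 1)/4.
Get s_k = R·t_k = (-2*k**2 + 4*k - 1)/3**k with R(k) = B(k−1)f(k)/C(k) = -3*(2*k**2 - 4*k + 1)/(4*(k**2 - 3*k + 1)).
s_(k+1) − s_k = 4*(k**2 - 3*k + 1)/(3*3**k) = t_k.
Σ_(k=2)^n t_k = s_(n+1) − s_(2) = (3**(-n - 1)*(1 - 2*n**2)) − (-1/9), i.e. 3**(-n - 2)*(3**n - 6*n**2 + 3).

S(n) = 3^{- n - 2} \left(3^{n} - 6 n^{2} + 3\right)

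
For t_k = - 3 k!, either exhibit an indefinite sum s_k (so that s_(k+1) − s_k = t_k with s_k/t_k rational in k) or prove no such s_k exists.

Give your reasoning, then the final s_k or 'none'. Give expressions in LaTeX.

not Gosper-summable; s_k does not exist

Step 1: r(k) = k + 1.
Factor: A=k + 1; B=1; C=1.
f must satisfy (k + 1)·f(k+1) − (1)·f(k) = 1.
Bound: deg f ≤ -1.
Bound -1 < 0, so the key equation has no polynomial solution.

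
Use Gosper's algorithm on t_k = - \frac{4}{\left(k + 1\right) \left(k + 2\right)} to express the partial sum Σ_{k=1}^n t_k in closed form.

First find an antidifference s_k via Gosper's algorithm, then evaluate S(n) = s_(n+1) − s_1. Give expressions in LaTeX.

S(n) = - \frac{2 n}{n + 2}

Step 1: r(k) = (k + 1)/(k + 3).
Take A(k)=k + 1, B(k)=k + 3, C(k)=1.
Solve (k + 1)·f(k+1) − (k + 2)·f(k) = 1.
deg f ≤ 1 (via 1,1,0).
Coefficient equations give f(k) = k.
So s_k = (B(k−1)f/C)·t_k = (k*(k + 2))·t_k = -4*k/(k + 1).
s_(k+1) − s_k = -4/(k**2 + 3*k + 2) = t_k.
Σ_(k=1)^n t_k = s_(n+1) − s_(1) = (4*(-n - 1)/(n + 2)) − (-2), i.e. -2*n/(n + 2).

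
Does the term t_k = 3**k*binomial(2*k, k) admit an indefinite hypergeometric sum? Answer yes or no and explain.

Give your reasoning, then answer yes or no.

Ratio r(k) = 6*(2*k + 1)/(k + 1).
Factor: A=12*k + 6; B=k + 1; C=1.
Solve (12*k + 6)·f(k+1) − (k)·f(k) = 1.
d = -1 from the (1,1,0) case.
deg f ≤ -1 is impossible — no certificate.

No — negative degree bound, so no certificate f.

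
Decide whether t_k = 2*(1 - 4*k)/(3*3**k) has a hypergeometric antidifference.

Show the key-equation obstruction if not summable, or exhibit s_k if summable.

The ratio is (4*k + 3)/(3*(4*k - 1)).
Normal form (A,B,C) = (1/3, 1, k - 1/4).
f must satisfy (1/3)·f(k+1) − (1)·f(k) = k - 1/4.
d = 1 from the (0,0,1) case.
Coefficient equations give f(k) = -3*(4*k + 1)/8.
So s_k = (B(k−1)f/C)·t_k = (-3*(4*k + 1)/(2*(4*k - 1)))·t_k = (4*k + 1)/3**k.
s_(k+1) − s_k = 2*(1 - 4*k)/(3*3**k) = t_k.

Yes. s_k = (4*k + 1)/3**k.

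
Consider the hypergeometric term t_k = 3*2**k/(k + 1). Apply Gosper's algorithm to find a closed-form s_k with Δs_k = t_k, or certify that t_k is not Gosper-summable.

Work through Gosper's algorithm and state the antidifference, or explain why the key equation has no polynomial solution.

no hypergeometric antidifference exists

Ratio r(k) = 2*(k + 1)/(k + 2).
A = 2*k + 2, B = k + 2, C = 1.
Need (2*k + 2)·f(k+1) − (k + 1)·f(k) = 1.
From deg A=1, deg B=1, deg C=0: d=-1.
Bound -1 < 0, so the key equation has no polynomial solution.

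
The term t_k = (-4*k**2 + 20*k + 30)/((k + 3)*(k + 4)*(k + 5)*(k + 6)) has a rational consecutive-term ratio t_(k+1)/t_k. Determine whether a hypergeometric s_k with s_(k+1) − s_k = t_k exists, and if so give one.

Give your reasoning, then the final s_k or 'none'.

s_k = k*(k**2 + 132*k + 167)/(30*(k + 3)*(k + 4)*(k + 5))

Compute t_(k+1)/t_k: get (2*k**3 - 41*k - 69)/(2*k**3 + 4*k**2 - 85*k - 105).
Normal form (A,B,C) = (k + 3, k + 7, k**2 - 5*k - 15/2).
Need (k + 3)·f(k+1) − (k + 6)·f(k) = k**2 - 5*k - 15/2.
Degrees (1,1,2) ⇒ d ≤ 3.
A polynomial solution: f(k) = -k*(k**2 + 132*k + 167)/120.
R(k) = B(k−1)·f(k)/C(k) = -k*(k + 6)*(k**2 + 132*k + 167)/(60*(2*k**2 - 10*k - 15)); s_k = R·t_k = k*(k**2 + 132*k + 167)/(30*(k + 3)*(k + 4)*(k + 5)).
s_(k+1) − s_k = 2*(-2*k**2 + 10*k + 15)/(k**4 + 18*k**3 + 119*k**2 + 342*k + 360) = t_k.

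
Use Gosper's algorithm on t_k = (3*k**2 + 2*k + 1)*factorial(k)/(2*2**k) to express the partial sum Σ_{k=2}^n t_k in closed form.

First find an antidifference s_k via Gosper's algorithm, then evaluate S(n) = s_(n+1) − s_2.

S(n) = 2**(-n - 1)*(-2**(n + 3) + 3*n**2*factorial(n) + 8*n*factorial(n) + 5*factorial(n))

The ratio is (k + 1)*(2*k + 3*(k + 1)**2 + 3)/(2*(3*k**2 + 2*k + 1)).
So A=k/2 + 1/2 and B=1, with C=k**2 + 2*k/3 + 1/3.
Set up (k/2 + 1/2)·f(k+1) − (1)·f(k) − (k**2 + 2*k/3 + 1/3) = 0.
Degrees (1,0,2) ⇒ d ≤ 1.
Match coefficients ⇒ f(k) = 2*(3*k + 2)/3.
Then R = B(k−1)f/C = 2*(3*k + 2)/(3*k**2 + 2*k + 1), so s_k = R(k)·t_k = (3*k + 2)*factorial(k)/2**k.
Verify: (3*k**2 + 2*k + 1)*factorial(k)/(2*2**k) matches t_k.
Telescope: S(n) = s_(n+1) − s_(2) = 2**(-n - 1)*(3*n + 5)*factorial(n + 1) − (4) = 2**(-n - 1)*(-2**(n + 3) + 3*n**2*factorial(n) + 8*n*factorial(n) + 5*factorial(n)).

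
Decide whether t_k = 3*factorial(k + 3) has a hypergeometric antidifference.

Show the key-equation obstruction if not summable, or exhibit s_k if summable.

No — key equation has no polynomial f.

Ratio r(k) = k + 4.
So A=k + 4 and B=1, with C=1.
Set up (k + 4)·f(k+1) − (1)·f(k) − (1) = 0.
Degrees (1,0,0) ⇒ d ≤ -1.
Bound -1 < 0, so the key equation has no polynomial solution.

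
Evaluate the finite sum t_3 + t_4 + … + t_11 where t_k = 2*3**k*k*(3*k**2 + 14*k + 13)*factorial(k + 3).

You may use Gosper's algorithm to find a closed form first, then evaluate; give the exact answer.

Σ = 183467268284331798720

Step 1: r(k) = 3*(k + 1)*(k + 4)*(14*k + 3*(k + 1)**2 + 27)/(k*(3*k**2 + 14*k + 13)).
So A=3*k + 12 and B=1, with C=k**3 + 14*k**2/3 + 13*k/3.
Need (3*k + 12)·f(k+1) − (1)·f(k) = k**3 + 14*k**2/3 + 13*k/3.
Bound: deg f ≤ 2.
Coefficient equations give f(k) = k*(k - 1)/3.
Certificate R = B(k−1)f/C = (k - 1)/(3*k**2 + 14*k + 13) gives s_k = 2*3**k*k*(k - 1)*factorial(k + 3).
Verify: 2*3**k*k*(3*k**2 + 14*k + 13)*factorial(k + 3) matches t_k.
Σ_(k=3)^(11) t_k = s_(12) − s_(3) = 183467268284332032000 − (233280) = 183467268284331798720.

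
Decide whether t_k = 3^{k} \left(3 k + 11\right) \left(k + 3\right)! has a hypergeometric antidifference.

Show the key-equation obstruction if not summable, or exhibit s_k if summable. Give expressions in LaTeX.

t_(k+1)/t_k = 3*(k + 4)*(3*k + 14)/(3*k + 11).
So A=3*k + 12 and B=1, with C=k + 11/3.
Solve (3*k + 12)·f(k+1) − (1)·f(k) = k + 11/3.
Degrees (1,0,1) ⇒ d ≤ 0.
Solve for f: f(k) = 1/3 (degree 0 ≤ 0).
Get s_k = R·t_k = 3**k*factorial(k + 3) with R(k) = B(k−1)f(k)/C(k) = 1/(3*k + 11).
Δs = 3**k*(3*k + 11)*factorial(k + 3), as required.

Yes. s_k = 3^{k} \left(k + 3\right)!.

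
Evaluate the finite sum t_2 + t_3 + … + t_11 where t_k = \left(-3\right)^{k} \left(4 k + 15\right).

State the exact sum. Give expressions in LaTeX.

r(k) = 3*(-4*k - 19)/(4*k + 15) after simplifying.
A = -3, B = 1, C = k + 15/4.
Need (-3)·f(k+1) − (1)·f(k) = k + 15/4.
Bound: deg f ≤ 1.
Solving with deg f ≤ 1: f(k) = -(k + 3)/4.
So s_k = (B(k−1)f/C)·t_k = (-(k + 3)/(4*k + 15))·t_k = (-3)**k*(-k - 3).
Verify: (-3)**k*(4*k + 15) matches t_k.
Telescoping: Σ = s_(12) − s_(2) = -7971615 − (-45) = -7971570.

Σ = -7971570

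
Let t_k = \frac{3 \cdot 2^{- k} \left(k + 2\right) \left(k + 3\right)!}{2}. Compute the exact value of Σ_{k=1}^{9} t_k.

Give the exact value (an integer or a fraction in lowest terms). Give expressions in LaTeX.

Σ = 18243189

r(k) = (k + 3)*(k + 4)/(2*(k + 2)) after simplifying.
Normal form (A,B,C) = (k/2 + 2, 1, k + 2).
Need (k/2 + 2)·f(k+1) − (1)·f(k) = k + 2.
From deg A=1, deg B=0, deg C=1: d=0.
Solving with deg f ≤ 0: f(k) = 2.
Then R = B(k−1)f/C = 2/(k + 2), so s_k = R(k)·t_k = 3*factorial(k + 3)/2**k.
Δs = 3*(k + 2)*factorial(k + 3)/(2*2**k), as required.
Σ_(k=1)^(9) t_k = s_(10) − s_(1) = 18243225 − (36) = 18243189.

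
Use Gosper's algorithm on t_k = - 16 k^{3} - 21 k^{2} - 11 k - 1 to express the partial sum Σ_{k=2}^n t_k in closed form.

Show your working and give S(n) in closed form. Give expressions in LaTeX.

S(n) = - 4 n^{4} - 15 n^{3} - 20 n^{2} - 10 n + 49

r(k) = (16*k**3 + 69*k**2 + 101*k + 49)/(16*k**3 + 21*k**2 + 11*k + 1) after simplifying.
Normal form (A,B,C) = (1, 1, k**3 + 21*k**2/16 + 11*k/16 + 1/16).
Key eq: (1)·f(k+1) = (1)·f(k) + (k**3 + 21*k**2/16 + 11*k/16 + 1/16).
d = 4 from the (0,0,3) case.
A polynomial solution: f(k) = k*(4*k**3 - k**2 - k - 1)/16.
Certificate R = B(k−1)f/C = k*(4*k**3 - k**2 - k - 1)/(16*k**3 + 21*k**2 + 11*k + 1) gives s_k = k*(-4*k**3 + k**2 + k + 1).
Verify: -16*k**3 - 21*k**2 - 11*k - 1 matches t_k.
Telescope: S(n) = s_(n+1) − s_(2) = -4*n**4 - 15*n**3 - 20*n**2 - 10*n - 1 − (-50) = -4*n**4 - 15*n**3 - 20*n**2 - 10*n + 49.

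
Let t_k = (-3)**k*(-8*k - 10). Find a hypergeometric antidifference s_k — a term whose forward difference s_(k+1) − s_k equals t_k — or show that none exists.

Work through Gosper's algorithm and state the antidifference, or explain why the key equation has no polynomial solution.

s_k = (-3)**k*(2*k + 1)

Ratio r(k) = 3*(-4*k - 9)/(4*k + 5).
Factor: A=-3; B=1; C=k + 5/4.
Need (-3)·f(k+1) − (1)·f(k) = k + 5/4.
Bound: deg f ≤ 1.
Solve for f: f(k) = -(2*k + 1)/8 (degree 1 ≤ 1).
So s_k = (B(k−1)f/C)·t_k = (-(2*k + 1)/(2*(4*k + 5)))·t_k = (-3)**k*(2*k + 1).
Check: Δs_k = (-3)**k*(-8*k - 10). ✓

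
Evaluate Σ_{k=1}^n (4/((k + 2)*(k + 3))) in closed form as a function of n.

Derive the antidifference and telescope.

S(n) = 4*n/(3*(n + 3))

Compute t_(k+1)/t_k: get (k + 2)/(k + 4).
So A=k + 2 and B=k + 4, with C=1.
f must satisfy (k + 2)·f(k+1) − (k + 3)·f(k) = 1.
d = 1 from the (1,1,0) case.
Solve for f: f(k) = k/2 (degree 1 ≤ 1).
So s_k = (B(k−1)f/C)·t_k = (k*(k + 3)/2)·t_k = 2*k/(k + 2).
s_(k+1) − s_k = 4/(k**2 + 5*k + 6) = t_k.
s_(n+1) = 2*(n + 1)/(n + 3) and s_(1) = 2/3, so S(n) = 4*n/(3*(n + 3)).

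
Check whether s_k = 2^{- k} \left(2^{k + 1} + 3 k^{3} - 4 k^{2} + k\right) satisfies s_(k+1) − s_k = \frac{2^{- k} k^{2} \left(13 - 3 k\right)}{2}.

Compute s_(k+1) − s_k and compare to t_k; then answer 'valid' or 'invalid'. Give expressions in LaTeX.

valid (s_(k+1) − s_k reduces to t_k)

s_(k+1) = (4*2**k + 3*k**3 + 5*k**2 + 2*k)/(2*2**k)
s_(k+1) − s_k = k**2*(13 - 3*k)/(2*2**k)
(s_(k+1) − s_k) − t_k = 0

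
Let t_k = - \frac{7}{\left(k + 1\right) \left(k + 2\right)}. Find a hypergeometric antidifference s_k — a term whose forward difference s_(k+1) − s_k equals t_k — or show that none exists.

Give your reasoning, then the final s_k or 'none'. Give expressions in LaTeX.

Compute t_(k+1)/t_k: get (k + 1)/(k + 3).
So A=k + 1 and B=k + 3, with C=1.
Key eq: (k + 1)·f(k+1) = (k + 2)·f(k) + (1).
deg f ≤ 1 (via 1,1,0).
A polynomial solution: f(k) = k.
Get s_k = R·t_k = -7*k/(k + 1) with R(k) = B(k−1)f(k)/C(k) = k*(k + 2).
s_(k+1) − s_k = -7/(k**2 + 3*k + 2) = t_k.

s_k = - \frac{7 k}{k + 1}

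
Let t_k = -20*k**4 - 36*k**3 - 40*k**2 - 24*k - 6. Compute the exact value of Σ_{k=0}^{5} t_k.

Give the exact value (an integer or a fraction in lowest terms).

Σ = -30276

r(k) = (10*k**4 + 58*k**3 + 134*k**2 + 146*k + 63)/(10*k**4 + 18*k**3 + 20*k**2 + 12*k + 3) after simplifying.
Gosper form: A/B · C(k+1)/C(k) with A=1, B=1, C=k**4 + 9*k**3/5 + 2*k**2 + 6*k/5 + 3/10.
Set up (1)·f(k+1) − (1)·f(k) − (k**4 + 9*k**3/5 + 2*k**2 + 6*k/5 + 3/10) = 0.
Bound: deg f ≤ 5.
A polynomial solution: f(k) = k**2*(4*k**3 - k**2 + 2*k + 1)/20.
Certificate R = B(k−1)f/C = k**2*(4*k**3 - k**2 + 2*k + 1)/(2*(10*k**4 + 18*k**3 + 20*k**2 + 12*k + 3)) gives s_k = k**2*(-4*k**3 + k**2 - 2*k - 1).
s_(k+1) − s_k = -20*k**4 - 36*k**3 - 40*k**2 - 24*k - 6 = t_k.
Sum = s_(6) − s_(0); s_(6) = -30276, s_(0) = 0 ⇒ -30276.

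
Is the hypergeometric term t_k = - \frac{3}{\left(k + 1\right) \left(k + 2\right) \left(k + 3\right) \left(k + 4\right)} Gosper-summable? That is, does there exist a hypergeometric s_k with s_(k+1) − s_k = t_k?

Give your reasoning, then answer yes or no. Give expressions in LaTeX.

Yes. s_k = \frac{k \left(- k^{2} - 6 k - 11\right)}{6 \left(k + 1\right) \left(k + 2\right) \left(k + 3\right)}.

Step 1: r(k) = (k + 1)/(k + 5).
So A=k + 1 and B=k + 5, with C=1.
Set up (k + 1)·f(k+1) − (k + 4)·f(k) − (1) = 0.
Degrees (1,1,0) ⇒ d ≤ 3.
Match coefficients ⇒ f(k) = k*(k**2 + 6*k + 11)/18.
R(k) = B(k−1)·f(k)/C(k) = k*(k + 4)*(k**2 + 6*k + 11)/18; s_k = R·t_k = k*(-k**2 - 6*k - 11)/(6*(k + 1)*(k + 2)*(k + 3)).
Verify: -3/(k**4 + 10*k**3 + 35*k**2 + 50*k + 24) matches t_k.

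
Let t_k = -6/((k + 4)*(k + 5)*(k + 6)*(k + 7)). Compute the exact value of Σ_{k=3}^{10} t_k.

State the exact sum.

Compute t_(k+1)/t_k: get (k + 4)/(k + 8).
Take A(k)=k + 4, B(k)=k + 8, C(k)=1.
f must satisfy (k + 4)·f(k+1) − (k + 7)·f(k) = 1.
deg f ≤ 3 (via 1,1,0).
A polynomial solution: f(k) = k*(k**2 + 15*k + 74)/360.
Then R = B(k−1)f/C = k*(k + 7)*(k**2 + 15*k + 74)/360, so s_k = R(k)·t_k = k*(-k**2 - 15*k - 74)/(60*(k + 4)*(k + 5)*(k + 6)).
Δs = -6/(k**4 + 22*k**3 + 179*k**2 + 638*k + 840), as required.
Sum = s_(11) − s_(3); s_(11) = -11/680, s_(3) = -4/315 ⇒ -149/42840.

Σ = -149/42840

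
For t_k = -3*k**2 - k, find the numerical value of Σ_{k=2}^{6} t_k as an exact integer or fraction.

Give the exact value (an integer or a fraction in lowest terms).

Σ = -290

Ratio r(k) = (k + 3*(k + 1)**2 + 1)/(k*(3*k + 1)).
So A=1 and B=1, with C=k**2 + k/3.
Key eq: (1)·f(k+1) = (1)·f(k) + (k**2 + k/3).
Degrees (0,0,2) ⇒ d ≤ 3.
Solving with deg f ≤ 3: f(k) = k**2*(k - 1)/3.
Then R = B(k−1)f/C = k*(k - 1)/(3*k + 1), so s_k = R(k)·t_k = k**2*(1 - k).
s_(k+1) − s_k = k*(-3*k - 1) = t_k.
Σ_(k=2)^(6) t_k = s_(7) − s_(2) = -294 − (-4) = -290.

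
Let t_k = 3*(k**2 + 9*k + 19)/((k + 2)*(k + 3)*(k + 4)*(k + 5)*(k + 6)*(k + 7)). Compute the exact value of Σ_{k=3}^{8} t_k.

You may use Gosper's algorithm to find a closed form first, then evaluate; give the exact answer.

Compute t_(k+1)/t_k: get (k + 2)*(9*k + (k + 1)**2 + 28)/((k + 8)*(k**2 + 9*k + 19)).
Gosper form: A/B · C(k+1)/C(k) with A=k + 2, B=k + 8, C=k**2 + 9*k + 19.
Set up (k + 2)·f(k+1) − (k + 7)·f(k) − (k**2 + 9*k + 19) = 0.
From deg A=1, deg B=1, deg C=2: d=5.
Solving with deg f ≤ 5: f(k) = k*(k + 3)*(k + 5)*(k**2 + 12*k + 44)/144.
Get s_k = R·t_k = k*(k**2 + 12*k + 44)/(48*(k**3 + 12*k**2 + 44*k + 48)) with R(k) = B(k−1)f(k)/C(k) = k*(k + 3)*(k + 5)*(k + 7)*(k**2 + 12*k + 44)/(144*(k**2 + 9*k + 19)).
Δs = 3*(k**2 + 9*k + 19)/(k**6 + 27*k**5 + 295*k**4 + 1665*k**3 + 5104*k**2 + 8028*k + 5040), as required.
Evaluate s at k=9 and k=3: 233/11440 and 89/5040; difference 122/45045.

Σ = 122/45045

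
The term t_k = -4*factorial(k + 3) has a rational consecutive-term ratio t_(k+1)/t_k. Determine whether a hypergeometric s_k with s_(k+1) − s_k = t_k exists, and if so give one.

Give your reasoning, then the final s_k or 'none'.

none — t_k is not Gosper-summable

The ratio is k + 4.
Take A(k)=k + 4, B(k)=1, C(k)=1.
Key eq: (k + 4)·f(k+1) = (1)·f(k) + (1).
From deg A=1, deg B=0, deg C=0: d=-1.
Bound -1 < 0, so the key equation has no polynomial solution.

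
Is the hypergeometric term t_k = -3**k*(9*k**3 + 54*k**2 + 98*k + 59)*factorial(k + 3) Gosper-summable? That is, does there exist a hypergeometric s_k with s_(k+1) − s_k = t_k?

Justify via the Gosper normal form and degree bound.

Ratio r(k) = 3*(9*k**4 + 117*k**3 + 557*k**2 + 1152*k + 880)/(9*k**3 + 54*k**2 + 98*k + 59).
Gosper form: A/B · C(k+1)/C(k) with A=3*k + 12, B=1, C=k**3 + 6*k**2 + 98*k/9 + 59/9.
Set up (3*k + 12)·f(k+1) − (1)·f(k) − (k**3 + 6*k**2 + 98*k/9 + 59/9) = 0.
Bound: deg f ≤ 2.
Match coefficients ⇒ f(k) = (3*k**2 + k + 1)/9.
Get s_k = R·t_k = -3**k*(3*k**2 + k + 1)*factorial(k + 3) with R(k) = B(k−1)f(k)/C(k) = (3*k**2 + k + 1)/(9*k**3 + 54*k**2 + 98*k + 59).
Δs = -3**k*(9*k**3 + 54*k**2 + 98*k + 59)*factorial(k + 3), as required.

Yes. s_k = -3**k*(3*k**2 + k + 1)*factorial(k + 3).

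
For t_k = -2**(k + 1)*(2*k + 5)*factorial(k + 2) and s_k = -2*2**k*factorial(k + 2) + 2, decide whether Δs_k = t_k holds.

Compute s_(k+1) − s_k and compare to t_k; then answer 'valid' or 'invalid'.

valid; difference matches t_k

s_(k+1) = -2*2**(k + 1)*factorial(k + 3) + 2
s_(k+1) − s_k = -2**(k + 1)*(2*k + 5)*factorial(k + 2)
(s_(k+1) − s_k) − t_k = 0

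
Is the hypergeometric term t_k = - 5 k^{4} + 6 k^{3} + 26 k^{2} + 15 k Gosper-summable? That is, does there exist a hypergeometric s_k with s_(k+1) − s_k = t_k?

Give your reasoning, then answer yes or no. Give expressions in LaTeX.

Yes. s_k = k \left(- k^{4} + 4 k^{3} + 4 k^{2} - 4 k - 3\right).

t_(k+1)/t_k = (5*k**3 + 9*k**2 - 23*k - 42)/(k*(5*k**2 - 11*k - 15)).
Gosper form: A/B · C(k+1)/C(k) with A=1, B=1, C=k**4 - 6*k**3/5 - 26*k**2/5 - 3*k.
Key eq: (1)·f(k+1) = (1)·f(k) + (k**4 - 6*k**3/5 - 26*k**2/5 - 3*k).
From deg A=0, deg B=0, deg C=4: d=5.
Solving with deg f ≤ 5: f(k) = k*(k - 1)*(k + 1)*(k**2 - 4*k - 3)/5.
Get s_k = R·t_k = k*(-k**4 + 4*k**3 + 4*k**2 - 4*k - 3) with R(k) = B(k−1)f(k)/C(k) = (k - 1)*(k**2 - 4*k - 3)/(5*k**2 - 11*k - 15).
s_(k+1) − s_k = k*(-5*k**3 + 6*k**2 + 26*k + 15) = t_k.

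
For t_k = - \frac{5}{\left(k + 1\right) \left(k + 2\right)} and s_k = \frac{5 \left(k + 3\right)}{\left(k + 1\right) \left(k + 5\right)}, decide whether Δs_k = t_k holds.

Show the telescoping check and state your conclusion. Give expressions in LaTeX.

s_(k+1) = 5*(k + 4)/((k + 2)*(k + 6))
s_(k+1) − s_k = 5*(-k**2 - 7*k - 16)/(k**4 + 14*k**3 + 65*k**2 + 112*k + 60)
(s_(k+1) − s_k) − t_k = 10*(2*k + 7)/(k**4 + 14*k**3 + 65*k**2 + 112*k + 60)

Invalid: residual \frac{10 \left(2 k + 7\right)}{k^{4} + 14 k^{3} + 65 k^{2} + 112 k + 60} ≠ 0.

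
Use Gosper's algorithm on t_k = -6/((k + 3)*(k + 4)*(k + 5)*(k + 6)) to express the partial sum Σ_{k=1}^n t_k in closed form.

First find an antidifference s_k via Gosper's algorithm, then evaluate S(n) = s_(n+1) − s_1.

r(k) = (k + 3)/(k + 7) after simplifying.
Take A(k)=k + 3, B(k)=k + 7, C(k)=1.
Need (k + 3)·f(k+1) − (k + 6)·f(k) = 1.
Bound: deg f ≤ 3.
Coefficient equations give f(k) = k*(k**2 + 12*k + 47)/180.
R(k) = B(k−1)·f(k)/C(k) = k*(k + 6)*(k**2 + 12*k + 47)/180; s_k = R·t_k = k*(-k**2 - 12*k - 47)/(30*(k + 3)*(k + 4)*(k + 5)).
Verify: -6/(k**4 + 18*k**3 + 119*k**2 + 342*k + 360) matches t_k.
Evaluate: s_(n+1) = (-n**3 - 15*n**2 - 74*n - 60)/(30*(n**3 + 15*n**2 + 74*n + 120)); subtract s_(1) = -1/60 ⇒ S(n) = n*(-n**2 - 15*n - 74)/(60*(n**3 + 15*n**2 + 74*n + 120)).

S(n) = n*(-n**2 - 15*n - 74)/(60*(n**3 + 15*n**2 + 74*n + 120))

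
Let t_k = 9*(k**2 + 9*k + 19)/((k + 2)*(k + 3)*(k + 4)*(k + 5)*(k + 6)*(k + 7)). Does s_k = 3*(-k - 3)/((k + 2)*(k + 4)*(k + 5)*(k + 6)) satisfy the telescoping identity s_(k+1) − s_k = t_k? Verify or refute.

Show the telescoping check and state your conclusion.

s_(k+1) = 3*(-k - 4)/((k + 3)*(k + 5)*(k + 6)*(k + 7))
s_(k+1) − s_k = 3*(3*k**2 + 19*k + 31)/(k**6 + 27*k**5 + 295*k**4 + 1665*k**3 + 5104*k**2 + 8028*k + 5040)
(s_(k+1) − s_k) − t_k = 6*(-4*k - 13)/(k**6 + 27*k**5 + 295*k**4 + 1665*k**3 + 5104*k**2 + 8028*k + 5040)

Invalid: residual 6*(-4*k - 13)/(k**6 + 27*k**5 + 295*k**4 + 1665*k**3 + 5104*k**2 + 8028*k + 5040) ≠ 0.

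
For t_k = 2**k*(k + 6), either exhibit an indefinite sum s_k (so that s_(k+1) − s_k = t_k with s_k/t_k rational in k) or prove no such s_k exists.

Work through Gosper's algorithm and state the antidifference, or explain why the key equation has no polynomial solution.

t_(k+1)/t_k = 2*(k + 7)/(k + 6).
So A=2 and B=1, with C=k + 6.
Set up (2)·f(k+1) − (1)·f(k) − (k + 6) = 0.
Bound: deg f ≤ 1.
Match coefficients ⇒ f(k) = k + 4.
Then R = B(k−1)f/C = (k + 4)/(k + 6), so s_k = R(k)·t_k = 2**k*(k + 4).
s_(k+1) − s_k = 2**k*(k + 6) = t_k.

s_k = 2**k*(k + 4)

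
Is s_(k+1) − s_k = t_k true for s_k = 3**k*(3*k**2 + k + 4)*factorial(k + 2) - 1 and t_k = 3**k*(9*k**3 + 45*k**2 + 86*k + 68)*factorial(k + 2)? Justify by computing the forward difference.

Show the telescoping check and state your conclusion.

Valid — Δs_k = t_k.

s_(k+1) = 3**(k + 1)*(k + 3*(k + 1)**2 + 5)*factorial(k + 3) - 1
s_(k+1) − s_k = 3**k*(9*k**3 + 45*k**2 + 86*k + 68)*factorial(k + 2)
(s_(k+1) − s_k) − t_k = 0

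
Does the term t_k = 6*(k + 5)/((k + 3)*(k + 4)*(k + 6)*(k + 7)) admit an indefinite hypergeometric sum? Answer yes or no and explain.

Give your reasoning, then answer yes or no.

Yes. s_k = k*(k + 9)/(6*(k**2 + 9*k + 18)).

t_(k+1)/t_k = (k + 3)*(k + 6)**2/((k + 5)**2*(k + 8)).
A = k + 3, B = k + 8, C = k**2 + 10*k + 25.
Need (k + 3)·f(k+1) − (k + 7)·f(k) = k**2 + 10*k + 25.
d = 4 from the (1,1,2) case.
Match coefficients ⇒ f(k) = k*(k + 4)*(k + 5)*(k + 9)/36.
R(k) = B(k−1)·f(k)/C(k) = k*(k + 4)*(k + 7)*(k + 9)/(36*(k + 5)); s_k = R·t_k = k*(k + 9)/(6*(k**2 + 9*k + 18)).
Verify: 6*(k + 5)/(k**4 + 20*k**3 + 145*k**2 + 450*k + 504) matches t_k.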